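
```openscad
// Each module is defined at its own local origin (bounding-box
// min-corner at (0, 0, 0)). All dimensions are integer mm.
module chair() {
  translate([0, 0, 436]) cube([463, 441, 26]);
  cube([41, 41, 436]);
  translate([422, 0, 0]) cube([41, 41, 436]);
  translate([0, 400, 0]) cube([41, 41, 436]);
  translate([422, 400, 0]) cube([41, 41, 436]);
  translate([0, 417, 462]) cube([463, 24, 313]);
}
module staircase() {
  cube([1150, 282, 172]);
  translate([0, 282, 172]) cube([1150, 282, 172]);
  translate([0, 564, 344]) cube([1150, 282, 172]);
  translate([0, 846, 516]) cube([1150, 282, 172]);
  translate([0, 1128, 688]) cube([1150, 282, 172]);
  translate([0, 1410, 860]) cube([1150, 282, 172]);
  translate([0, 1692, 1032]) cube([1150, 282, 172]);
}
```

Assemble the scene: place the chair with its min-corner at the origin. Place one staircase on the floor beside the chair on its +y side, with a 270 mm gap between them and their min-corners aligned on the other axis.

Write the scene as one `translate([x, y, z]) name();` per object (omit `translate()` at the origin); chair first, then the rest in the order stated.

chair();
translate([0, 711, 0]) staircase();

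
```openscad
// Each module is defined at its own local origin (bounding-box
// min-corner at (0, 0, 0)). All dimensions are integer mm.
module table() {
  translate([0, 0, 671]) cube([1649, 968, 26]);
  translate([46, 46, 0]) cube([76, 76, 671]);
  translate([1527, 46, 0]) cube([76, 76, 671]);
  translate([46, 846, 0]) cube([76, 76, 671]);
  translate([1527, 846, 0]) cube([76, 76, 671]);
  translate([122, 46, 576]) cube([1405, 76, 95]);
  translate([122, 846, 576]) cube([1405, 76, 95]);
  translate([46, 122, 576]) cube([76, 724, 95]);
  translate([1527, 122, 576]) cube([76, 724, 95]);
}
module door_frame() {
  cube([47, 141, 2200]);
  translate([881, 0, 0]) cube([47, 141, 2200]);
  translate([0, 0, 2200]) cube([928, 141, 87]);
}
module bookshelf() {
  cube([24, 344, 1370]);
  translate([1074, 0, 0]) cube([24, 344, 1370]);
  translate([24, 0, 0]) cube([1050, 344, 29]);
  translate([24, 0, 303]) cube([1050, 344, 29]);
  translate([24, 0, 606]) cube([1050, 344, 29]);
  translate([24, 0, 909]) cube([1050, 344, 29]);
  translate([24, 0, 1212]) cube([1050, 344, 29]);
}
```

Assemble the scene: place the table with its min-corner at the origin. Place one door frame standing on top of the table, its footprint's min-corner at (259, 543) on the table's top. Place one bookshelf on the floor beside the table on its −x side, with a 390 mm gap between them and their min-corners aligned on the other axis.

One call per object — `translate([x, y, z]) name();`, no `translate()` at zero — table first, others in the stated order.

table();
translate([259, 543, 697]) door_frame();
translate([-1488, 0, 0]) bookshelf();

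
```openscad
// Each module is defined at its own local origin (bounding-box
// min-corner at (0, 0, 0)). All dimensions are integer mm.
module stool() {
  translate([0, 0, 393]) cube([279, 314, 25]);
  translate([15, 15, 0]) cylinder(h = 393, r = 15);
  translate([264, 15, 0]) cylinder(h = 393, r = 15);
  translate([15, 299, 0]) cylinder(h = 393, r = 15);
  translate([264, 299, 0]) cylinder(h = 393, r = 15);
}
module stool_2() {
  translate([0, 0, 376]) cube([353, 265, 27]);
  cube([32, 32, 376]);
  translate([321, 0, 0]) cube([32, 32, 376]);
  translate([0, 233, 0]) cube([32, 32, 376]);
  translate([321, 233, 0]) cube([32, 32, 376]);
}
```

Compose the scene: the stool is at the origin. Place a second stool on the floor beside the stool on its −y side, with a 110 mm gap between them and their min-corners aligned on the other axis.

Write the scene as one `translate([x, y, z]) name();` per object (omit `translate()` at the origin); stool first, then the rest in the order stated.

stool();
translate([0, -375, 0]) stool_2();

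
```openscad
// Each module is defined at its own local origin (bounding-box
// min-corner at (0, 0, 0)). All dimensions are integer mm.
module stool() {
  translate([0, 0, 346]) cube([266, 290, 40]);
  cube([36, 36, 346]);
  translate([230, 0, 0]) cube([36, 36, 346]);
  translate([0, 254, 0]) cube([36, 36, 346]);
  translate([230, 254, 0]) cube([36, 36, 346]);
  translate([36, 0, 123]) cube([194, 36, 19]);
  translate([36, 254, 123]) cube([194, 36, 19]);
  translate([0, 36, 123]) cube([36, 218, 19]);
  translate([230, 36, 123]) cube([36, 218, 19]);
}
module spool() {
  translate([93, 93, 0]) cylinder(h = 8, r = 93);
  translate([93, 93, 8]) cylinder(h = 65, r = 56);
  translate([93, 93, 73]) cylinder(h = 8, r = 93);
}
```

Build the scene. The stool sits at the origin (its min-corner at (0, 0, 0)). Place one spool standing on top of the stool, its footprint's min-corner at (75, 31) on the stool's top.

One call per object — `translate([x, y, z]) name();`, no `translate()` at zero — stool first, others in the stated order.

stool();
translate([75, 31, 386]) spool();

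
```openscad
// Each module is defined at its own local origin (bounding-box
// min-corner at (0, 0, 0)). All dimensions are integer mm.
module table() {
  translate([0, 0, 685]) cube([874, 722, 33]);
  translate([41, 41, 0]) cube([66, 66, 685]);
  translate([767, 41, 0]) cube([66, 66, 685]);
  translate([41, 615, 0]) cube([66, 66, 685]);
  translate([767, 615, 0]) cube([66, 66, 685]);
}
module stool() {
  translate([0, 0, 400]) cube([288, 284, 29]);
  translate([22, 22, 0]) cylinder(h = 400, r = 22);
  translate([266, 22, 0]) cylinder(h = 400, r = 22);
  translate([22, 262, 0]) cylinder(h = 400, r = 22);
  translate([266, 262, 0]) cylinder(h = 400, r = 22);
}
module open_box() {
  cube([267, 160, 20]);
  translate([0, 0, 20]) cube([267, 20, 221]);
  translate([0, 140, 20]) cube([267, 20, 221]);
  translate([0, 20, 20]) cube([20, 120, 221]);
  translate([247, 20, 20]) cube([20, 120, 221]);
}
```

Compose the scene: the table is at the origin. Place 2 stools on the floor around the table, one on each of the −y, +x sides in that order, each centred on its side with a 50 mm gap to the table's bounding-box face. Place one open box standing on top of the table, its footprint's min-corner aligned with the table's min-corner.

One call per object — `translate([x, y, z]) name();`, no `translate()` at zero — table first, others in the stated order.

table();
translate([293, -334, 0]) stool();
translate([924, 219, 0]) stool();
translate([0, 0, 718]) open_box();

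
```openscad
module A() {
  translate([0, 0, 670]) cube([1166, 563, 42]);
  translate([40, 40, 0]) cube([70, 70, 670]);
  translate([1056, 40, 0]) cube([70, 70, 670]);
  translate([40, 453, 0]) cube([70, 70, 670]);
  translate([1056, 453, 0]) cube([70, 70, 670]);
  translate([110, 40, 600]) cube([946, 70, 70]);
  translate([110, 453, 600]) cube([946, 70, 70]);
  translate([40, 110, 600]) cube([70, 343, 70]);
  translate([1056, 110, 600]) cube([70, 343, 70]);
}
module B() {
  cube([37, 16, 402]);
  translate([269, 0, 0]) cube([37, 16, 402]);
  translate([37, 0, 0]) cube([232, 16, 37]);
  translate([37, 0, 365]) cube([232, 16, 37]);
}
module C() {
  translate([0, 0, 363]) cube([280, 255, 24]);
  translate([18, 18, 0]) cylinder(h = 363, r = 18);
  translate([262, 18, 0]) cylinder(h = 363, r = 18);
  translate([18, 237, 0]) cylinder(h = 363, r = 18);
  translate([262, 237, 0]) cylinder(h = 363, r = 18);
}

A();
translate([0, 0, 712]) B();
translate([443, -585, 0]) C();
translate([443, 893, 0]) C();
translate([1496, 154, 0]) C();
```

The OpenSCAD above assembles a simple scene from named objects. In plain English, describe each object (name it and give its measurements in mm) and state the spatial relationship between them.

A is a table with a 1166×563 mm rectangular top, 42 mm thick, top surface at z = 712 mm, supported by four 70×70 mm square legs, each inset 40 mm from the nearest pair of top edges, running from the floor. Four apron rails, 70 mm thick and 70 mm tall, run between adjacent legs with their top edges flush with the underside of the top and their outer faces flush with the legs' outer faces.

B is a rectangular picture frame lying in the x–z plane (depth along y). The opening is 232 mm wide (x) by 328 mm tall (z), surrounded by a border 37 mm wide on all four sides. The frame is 16 mm deep and is made of two full-height vertical stiles with two horizontal rails fitted between them.

C is a simple wooden stool: a rectangular seat 280 mm (x) by 255 mm (y), 24 mm thick, top face at z = 387 mm, on four round legs, each 36 mm in diameter. The legs rest on z = 0, each leg's axis is inset half a diameter from the nearest pair of seat edges (so the leg's bounding box is flush with the corner).

The picture frame is on top of the table. Three stools sit around the table at the −y, +y, +x sides.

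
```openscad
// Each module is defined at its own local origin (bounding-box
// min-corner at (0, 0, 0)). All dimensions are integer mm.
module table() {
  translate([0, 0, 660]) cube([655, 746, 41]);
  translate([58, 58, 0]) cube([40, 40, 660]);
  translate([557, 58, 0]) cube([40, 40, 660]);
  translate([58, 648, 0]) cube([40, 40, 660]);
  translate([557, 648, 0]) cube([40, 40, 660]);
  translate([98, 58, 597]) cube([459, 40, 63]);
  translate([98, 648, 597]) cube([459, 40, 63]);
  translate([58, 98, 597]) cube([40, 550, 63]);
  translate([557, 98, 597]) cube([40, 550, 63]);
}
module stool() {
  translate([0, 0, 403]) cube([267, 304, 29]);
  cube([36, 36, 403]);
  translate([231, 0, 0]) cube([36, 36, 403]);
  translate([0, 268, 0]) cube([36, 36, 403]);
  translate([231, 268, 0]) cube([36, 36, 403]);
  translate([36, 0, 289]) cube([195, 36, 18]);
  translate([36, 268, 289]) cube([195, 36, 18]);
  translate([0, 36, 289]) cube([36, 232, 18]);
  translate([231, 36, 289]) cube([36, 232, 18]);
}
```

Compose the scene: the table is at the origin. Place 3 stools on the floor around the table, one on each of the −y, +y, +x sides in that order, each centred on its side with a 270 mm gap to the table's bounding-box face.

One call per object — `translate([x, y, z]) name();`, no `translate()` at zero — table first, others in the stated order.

table();
translate([194, -574, 0]) stool();
translate([194, 1016, 0]) stool();
translate([925, 221, 0]) stool();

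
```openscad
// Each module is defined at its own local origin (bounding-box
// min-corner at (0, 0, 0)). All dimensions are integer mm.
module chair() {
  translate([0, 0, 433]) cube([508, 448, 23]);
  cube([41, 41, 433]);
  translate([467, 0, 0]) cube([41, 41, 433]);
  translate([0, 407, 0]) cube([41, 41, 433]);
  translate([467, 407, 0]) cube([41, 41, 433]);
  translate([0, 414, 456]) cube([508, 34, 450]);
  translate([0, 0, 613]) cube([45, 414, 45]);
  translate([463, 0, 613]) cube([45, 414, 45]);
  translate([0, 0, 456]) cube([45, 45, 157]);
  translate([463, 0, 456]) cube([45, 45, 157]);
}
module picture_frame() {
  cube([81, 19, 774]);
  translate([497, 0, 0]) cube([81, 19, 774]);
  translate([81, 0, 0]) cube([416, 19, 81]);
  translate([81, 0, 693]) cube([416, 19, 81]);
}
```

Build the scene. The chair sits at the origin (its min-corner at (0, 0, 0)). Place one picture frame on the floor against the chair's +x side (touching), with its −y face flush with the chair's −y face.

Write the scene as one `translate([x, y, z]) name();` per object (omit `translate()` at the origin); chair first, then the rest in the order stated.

chair();
translate([508, 0, 0]) picture_frame();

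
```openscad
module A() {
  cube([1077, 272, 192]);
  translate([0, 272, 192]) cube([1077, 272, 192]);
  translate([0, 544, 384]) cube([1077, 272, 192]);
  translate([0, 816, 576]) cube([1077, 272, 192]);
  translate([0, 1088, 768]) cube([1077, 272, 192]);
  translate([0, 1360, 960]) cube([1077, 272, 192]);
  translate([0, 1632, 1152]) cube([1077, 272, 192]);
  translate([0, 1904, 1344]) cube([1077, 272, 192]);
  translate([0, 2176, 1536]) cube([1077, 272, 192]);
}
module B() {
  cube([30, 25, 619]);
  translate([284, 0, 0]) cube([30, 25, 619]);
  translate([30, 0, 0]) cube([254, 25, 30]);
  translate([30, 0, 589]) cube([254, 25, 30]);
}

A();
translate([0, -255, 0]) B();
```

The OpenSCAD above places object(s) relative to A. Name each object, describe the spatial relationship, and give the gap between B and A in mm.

The picture frame's nearest face is 230 mm from the staircase's −y face.

A is a staircase. B is a picture frame. The picture frame is on the floor beside the staircase on its −y side. The gap between the picture frame and the staircase is 230 mm.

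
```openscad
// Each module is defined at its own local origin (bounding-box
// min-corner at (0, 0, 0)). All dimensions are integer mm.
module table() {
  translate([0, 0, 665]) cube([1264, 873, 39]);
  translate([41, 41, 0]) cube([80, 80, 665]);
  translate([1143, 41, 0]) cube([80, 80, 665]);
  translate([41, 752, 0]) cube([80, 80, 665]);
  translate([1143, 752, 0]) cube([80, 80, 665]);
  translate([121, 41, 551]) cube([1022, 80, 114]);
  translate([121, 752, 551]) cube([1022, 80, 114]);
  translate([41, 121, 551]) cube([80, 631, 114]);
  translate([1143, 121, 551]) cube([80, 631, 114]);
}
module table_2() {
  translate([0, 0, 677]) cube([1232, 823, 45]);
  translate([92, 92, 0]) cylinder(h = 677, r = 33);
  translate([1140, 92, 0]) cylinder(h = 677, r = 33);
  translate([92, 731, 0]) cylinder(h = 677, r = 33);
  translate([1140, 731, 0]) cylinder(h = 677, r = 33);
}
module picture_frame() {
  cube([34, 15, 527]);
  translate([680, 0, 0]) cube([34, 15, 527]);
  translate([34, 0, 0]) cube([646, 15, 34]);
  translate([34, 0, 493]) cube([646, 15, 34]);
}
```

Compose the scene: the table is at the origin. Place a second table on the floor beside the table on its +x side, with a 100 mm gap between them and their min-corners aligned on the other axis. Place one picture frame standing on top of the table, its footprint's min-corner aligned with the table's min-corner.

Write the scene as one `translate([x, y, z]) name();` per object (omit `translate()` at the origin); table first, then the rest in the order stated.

table();
translate([1364, 0, 0]) table_2();
translate([0, 0, 704]) picture_frame();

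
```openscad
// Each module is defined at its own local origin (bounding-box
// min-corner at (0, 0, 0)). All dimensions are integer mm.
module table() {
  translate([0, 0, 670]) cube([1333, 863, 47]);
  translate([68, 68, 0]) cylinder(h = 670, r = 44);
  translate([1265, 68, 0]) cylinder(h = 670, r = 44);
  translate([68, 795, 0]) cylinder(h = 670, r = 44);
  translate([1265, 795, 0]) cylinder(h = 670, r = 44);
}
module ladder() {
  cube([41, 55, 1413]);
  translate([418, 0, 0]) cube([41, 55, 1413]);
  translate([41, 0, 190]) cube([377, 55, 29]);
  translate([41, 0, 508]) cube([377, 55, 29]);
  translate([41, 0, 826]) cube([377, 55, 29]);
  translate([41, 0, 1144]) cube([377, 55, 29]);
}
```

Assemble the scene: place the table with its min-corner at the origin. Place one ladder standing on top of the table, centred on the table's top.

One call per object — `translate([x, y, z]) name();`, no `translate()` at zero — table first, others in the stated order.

table();
translate([437, 404, 717]) ladder();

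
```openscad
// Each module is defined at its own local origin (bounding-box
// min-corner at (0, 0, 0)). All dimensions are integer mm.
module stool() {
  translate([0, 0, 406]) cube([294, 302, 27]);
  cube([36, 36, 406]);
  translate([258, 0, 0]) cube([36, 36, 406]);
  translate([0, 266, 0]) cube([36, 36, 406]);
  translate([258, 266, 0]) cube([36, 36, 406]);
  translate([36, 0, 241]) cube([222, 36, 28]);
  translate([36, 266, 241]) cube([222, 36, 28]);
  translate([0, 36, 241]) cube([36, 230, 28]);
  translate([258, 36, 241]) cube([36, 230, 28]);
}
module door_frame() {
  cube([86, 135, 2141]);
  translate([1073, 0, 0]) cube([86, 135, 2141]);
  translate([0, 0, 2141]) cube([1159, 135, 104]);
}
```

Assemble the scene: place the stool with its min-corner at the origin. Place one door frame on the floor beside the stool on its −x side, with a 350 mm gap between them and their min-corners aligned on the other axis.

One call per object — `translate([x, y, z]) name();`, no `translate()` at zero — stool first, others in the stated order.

stool();
translate([-1509, 0, 0]) door_frame();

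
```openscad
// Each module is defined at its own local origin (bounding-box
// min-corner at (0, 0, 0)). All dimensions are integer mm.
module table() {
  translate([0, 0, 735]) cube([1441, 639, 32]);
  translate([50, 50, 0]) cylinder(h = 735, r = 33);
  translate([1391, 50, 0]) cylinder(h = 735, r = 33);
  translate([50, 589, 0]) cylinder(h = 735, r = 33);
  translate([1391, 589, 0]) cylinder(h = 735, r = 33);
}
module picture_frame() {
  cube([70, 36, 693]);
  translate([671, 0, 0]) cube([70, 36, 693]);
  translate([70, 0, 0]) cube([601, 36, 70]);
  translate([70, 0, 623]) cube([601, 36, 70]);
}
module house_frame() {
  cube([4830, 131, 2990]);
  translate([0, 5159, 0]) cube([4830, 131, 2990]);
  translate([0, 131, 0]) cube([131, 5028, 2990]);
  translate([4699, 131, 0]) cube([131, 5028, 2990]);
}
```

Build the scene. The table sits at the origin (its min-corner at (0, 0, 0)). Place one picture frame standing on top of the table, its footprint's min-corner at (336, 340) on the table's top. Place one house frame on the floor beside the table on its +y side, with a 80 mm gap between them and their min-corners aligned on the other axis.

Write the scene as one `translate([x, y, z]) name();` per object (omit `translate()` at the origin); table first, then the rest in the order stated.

table();
translate([336, 340, 767]) picture_frame();
translate([0, 719, 0]) house_frame();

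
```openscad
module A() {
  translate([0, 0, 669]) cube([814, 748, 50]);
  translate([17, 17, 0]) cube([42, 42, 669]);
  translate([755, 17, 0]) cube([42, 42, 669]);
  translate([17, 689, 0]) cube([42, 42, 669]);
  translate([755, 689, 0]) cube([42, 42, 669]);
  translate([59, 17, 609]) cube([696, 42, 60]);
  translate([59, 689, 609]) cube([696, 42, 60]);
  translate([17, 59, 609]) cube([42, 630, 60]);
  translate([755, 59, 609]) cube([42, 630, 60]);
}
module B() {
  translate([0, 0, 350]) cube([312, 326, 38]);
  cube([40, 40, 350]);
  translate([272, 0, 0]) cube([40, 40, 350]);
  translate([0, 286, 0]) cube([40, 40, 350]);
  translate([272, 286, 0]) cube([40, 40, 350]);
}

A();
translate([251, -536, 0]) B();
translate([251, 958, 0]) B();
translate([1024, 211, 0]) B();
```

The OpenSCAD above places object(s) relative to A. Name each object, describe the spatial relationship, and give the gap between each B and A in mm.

Each stool's nearest face is 210 mm from the table's bounding box.

A is a table. B is a stool. Three stools sit around the table at the −y, +y, +x sides. The gap between each stool and the table is 210 mm.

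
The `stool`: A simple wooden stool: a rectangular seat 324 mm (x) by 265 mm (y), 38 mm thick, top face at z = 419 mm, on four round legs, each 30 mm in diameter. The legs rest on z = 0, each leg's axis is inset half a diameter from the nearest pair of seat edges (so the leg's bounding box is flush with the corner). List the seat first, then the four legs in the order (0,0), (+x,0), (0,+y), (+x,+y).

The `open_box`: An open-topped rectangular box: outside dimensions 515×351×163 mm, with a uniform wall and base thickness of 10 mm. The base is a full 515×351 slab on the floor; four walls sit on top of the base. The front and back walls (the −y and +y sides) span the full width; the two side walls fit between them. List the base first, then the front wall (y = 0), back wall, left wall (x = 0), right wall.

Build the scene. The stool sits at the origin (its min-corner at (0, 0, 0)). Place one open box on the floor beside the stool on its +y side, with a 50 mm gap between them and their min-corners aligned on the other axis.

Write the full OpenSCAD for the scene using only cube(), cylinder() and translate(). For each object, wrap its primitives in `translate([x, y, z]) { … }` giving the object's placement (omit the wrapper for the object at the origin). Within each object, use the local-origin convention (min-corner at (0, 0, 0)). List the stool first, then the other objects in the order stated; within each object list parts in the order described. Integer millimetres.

translate([0, 0, 381]) cube([324, 265, 38]);
translate([15, 15, 0]) cylinder(h = 381, r = 15);
translate([309, 15, 0]) cylinder(h = 381, r = 15);
translate([15, 250, 0]) cylinder(h = 381, r = 15);
translate([309, 250, 0]) cylinder(h = 381, r = 15);
translate([0, 315, 0]) {
  cube([515, 351, 10]);
  translate([0, 0, 10]) cube([515, 10, 153]);
  translate([0, 341, 10]) cube([515, 10, 153]);
  translate([0, 10, 10]) cube([10, 331, 153]);
  translate([505, 10, 10]) cube([10, 331, 153]);
}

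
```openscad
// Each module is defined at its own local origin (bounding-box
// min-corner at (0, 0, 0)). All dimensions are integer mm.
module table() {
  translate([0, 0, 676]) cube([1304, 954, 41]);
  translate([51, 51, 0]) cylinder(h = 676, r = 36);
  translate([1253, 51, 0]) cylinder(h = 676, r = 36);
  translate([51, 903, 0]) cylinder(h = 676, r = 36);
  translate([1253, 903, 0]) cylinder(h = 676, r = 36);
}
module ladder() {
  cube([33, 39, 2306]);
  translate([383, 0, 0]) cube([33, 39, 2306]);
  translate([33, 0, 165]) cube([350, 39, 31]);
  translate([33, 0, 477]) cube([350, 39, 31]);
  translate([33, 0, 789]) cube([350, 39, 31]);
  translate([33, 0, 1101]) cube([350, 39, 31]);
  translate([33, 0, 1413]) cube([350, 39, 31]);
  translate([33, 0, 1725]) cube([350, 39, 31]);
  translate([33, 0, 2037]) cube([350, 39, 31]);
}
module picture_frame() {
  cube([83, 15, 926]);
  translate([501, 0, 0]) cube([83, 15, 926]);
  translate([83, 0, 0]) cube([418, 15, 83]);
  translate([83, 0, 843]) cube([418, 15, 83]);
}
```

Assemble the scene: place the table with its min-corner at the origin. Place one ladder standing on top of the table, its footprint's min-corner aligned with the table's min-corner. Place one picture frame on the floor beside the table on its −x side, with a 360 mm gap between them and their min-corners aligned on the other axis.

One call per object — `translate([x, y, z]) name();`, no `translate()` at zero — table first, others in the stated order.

table();
translate([0, 0, 717]) ladder();
translate([-944, 0, 0]) picture_frame();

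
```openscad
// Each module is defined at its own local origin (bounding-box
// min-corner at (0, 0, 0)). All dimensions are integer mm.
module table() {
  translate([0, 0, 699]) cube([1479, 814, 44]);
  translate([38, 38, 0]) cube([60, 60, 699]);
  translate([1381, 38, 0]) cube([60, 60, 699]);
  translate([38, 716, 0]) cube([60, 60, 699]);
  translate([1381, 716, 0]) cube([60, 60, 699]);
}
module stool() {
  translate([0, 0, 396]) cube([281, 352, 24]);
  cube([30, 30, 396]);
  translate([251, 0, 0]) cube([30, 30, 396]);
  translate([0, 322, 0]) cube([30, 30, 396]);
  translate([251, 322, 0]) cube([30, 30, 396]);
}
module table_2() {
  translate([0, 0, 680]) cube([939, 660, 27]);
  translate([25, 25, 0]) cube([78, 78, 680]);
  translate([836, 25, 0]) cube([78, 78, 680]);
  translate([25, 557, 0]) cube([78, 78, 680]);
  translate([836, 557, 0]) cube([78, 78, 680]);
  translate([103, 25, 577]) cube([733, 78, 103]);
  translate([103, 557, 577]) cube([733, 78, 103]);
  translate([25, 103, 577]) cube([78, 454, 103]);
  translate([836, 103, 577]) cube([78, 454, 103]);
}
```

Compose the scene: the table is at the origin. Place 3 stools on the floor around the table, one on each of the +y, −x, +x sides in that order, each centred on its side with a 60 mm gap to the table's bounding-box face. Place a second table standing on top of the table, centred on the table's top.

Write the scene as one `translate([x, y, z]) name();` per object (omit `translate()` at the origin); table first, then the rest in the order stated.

table();
translate([599, 874, 0]) stool();
translate([-341, 231, 0]) stool();
translate([1539, 231, 0]) stool();
translate([270, 77, 743]) table_2();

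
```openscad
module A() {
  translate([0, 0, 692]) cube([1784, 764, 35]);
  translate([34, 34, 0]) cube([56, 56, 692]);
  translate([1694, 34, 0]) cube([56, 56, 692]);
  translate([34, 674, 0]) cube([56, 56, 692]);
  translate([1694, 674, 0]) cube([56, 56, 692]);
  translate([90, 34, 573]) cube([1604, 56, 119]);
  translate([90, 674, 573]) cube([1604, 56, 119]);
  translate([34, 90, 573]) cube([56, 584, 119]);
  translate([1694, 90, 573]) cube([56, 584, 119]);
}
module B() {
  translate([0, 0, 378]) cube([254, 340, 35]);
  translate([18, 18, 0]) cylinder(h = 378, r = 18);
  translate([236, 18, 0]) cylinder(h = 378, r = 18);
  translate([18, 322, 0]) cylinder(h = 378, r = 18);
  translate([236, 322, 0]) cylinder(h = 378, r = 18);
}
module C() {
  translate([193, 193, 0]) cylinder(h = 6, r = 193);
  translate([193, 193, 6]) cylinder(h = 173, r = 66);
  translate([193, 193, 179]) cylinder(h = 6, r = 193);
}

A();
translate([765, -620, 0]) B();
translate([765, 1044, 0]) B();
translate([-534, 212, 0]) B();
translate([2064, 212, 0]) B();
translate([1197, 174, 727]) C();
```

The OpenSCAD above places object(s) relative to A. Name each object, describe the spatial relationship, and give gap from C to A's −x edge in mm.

The spool's min-x is at 1197; the table's min-x is 0; gap = 1197 mm.

A is a table. B is a stool. C is a spool. Four stools sit around the table at the −y, +y, −x, +x sides. The spool is on top of the table. The gap from the spool to the table's −x edge is 1197 mm.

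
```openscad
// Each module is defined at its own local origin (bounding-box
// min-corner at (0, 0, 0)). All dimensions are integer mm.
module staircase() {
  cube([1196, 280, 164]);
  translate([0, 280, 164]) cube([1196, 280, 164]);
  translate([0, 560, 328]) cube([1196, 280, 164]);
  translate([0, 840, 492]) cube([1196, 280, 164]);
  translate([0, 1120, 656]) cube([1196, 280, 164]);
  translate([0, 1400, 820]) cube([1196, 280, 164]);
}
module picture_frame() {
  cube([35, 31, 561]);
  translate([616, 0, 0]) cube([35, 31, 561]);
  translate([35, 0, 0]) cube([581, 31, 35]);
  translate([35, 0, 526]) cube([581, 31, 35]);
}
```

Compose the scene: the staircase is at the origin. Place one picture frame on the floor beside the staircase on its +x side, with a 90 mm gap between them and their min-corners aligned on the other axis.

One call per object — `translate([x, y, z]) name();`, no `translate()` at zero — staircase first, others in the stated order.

staircase();
translate([1286, 0, 0]) picture_frame();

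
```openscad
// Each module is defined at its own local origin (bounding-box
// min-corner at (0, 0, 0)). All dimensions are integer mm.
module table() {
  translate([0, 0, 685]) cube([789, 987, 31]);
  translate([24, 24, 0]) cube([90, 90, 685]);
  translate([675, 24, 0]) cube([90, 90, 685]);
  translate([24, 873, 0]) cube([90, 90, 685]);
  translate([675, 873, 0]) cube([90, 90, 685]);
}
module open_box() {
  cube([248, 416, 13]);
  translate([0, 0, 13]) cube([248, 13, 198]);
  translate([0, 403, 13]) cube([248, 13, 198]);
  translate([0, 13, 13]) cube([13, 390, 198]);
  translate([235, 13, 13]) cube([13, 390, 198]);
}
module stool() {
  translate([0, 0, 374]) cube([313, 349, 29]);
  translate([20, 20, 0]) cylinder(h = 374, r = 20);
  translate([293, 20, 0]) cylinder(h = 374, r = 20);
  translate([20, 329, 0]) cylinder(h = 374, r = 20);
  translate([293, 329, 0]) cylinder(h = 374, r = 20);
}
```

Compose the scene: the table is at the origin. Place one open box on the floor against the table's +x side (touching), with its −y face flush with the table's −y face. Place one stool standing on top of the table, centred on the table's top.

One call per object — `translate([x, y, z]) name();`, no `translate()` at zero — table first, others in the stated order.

table();
translate([789, 0, 0]) open_box();
translate([238, 319, 716]) stool();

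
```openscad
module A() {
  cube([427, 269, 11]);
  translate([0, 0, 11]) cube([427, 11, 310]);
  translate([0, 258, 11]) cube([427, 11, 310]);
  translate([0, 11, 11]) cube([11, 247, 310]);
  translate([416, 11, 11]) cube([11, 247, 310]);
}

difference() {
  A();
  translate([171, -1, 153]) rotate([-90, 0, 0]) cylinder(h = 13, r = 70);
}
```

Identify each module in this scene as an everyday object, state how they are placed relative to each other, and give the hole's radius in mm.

A is an open box. The open box has a circular hole through its front wall. The hole's radius is 70 mm.

The subtracted cylinder has r = 70 mm.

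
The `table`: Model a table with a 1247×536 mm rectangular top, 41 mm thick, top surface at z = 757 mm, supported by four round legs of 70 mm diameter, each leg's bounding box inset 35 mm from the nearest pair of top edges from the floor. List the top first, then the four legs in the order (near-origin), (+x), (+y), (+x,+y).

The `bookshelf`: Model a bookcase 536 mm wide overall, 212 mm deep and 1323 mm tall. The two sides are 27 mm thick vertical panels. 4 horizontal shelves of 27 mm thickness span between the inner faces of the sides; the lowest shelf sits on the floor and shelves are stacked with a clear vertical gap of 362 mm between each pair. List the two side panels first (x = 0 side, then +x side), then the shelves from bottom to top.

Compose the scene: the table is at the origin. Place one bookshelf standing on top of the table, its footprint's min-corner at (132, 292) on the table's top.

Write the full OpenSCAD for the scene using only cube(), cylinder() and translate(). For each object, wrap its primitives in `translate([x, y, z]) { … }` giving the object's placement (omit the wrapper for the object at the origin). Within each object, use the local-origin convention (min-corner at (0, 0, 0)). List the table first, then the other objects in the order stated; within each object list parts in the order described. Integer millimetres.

translate([0, 0, 716]) cube([1247, 536, 41]);
translate([70, 70, 0]) cylinder(h = 716, r = 35);
translate([1177, 70, 0]) cylinder(h = 716, r = 35);
translate([70, 466, 0]) cylinder(h = 716, r = 35);
translate([1177, 466, 0]) cylinder(h = 716, r = 35);
translate([132, 292, 757]) {
  cube([27, 212, 1323]);
  translate([509, 0, 0]) cube([27, 212, 1323]);
  translate([27, 0, 0]) cube([482, 212, 27]);
  translate([27, 0, 389]) cube([482, 212, 27]);
  translate([27, 0, 778]) cube([482, 212, 27]);
  translate([27, 0, 1167]) cube([482, 212, 27]);
}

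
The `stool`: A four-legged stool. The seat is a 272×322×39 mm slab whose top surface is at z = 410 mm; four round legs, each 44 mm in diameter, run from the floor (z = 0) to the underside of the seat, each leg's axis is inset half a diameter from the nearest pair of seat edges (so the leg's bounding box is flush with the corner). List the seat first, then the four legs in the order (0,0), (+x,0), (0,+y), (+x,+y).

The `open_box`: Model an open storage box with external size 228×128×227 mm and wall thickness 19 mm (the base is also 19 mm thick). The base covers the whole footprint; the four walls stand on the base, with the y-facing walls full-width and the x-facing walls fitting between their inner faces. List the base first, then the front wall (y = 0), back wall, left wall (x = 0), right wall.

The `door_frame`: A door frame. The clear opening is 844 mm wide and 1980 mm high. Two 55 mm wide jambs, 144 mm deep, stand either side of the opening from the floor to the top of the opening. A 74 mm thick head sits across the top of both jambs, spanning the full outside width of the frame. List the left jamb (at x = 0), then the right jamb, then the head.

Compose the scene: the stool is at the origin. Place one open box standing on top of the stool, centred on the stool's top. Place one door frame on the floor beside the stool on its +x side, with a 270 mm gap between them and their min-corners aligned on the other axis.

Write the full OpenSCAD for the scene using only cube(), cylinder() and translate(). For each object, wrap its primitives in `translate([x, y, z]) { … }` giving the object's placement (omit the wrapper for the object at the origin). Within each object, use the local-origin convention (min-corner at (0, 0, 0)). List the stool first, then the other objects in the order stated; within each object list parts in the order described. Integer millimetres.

translate([0, 0, 371]) cube([272, 322, 39]);
translate([22, 22, 0]) cylinder(h = 371, r = 22);
translate([250, 22, 0]) cylinder(h = 371, r = 22);
translate([22, 300, 0]) cylinder(h = 371, r = 22);
translate([250, 300, 0]) cylinder(h = 371, r = 22);
translate([22, 97, 410]) {
  cube([228, 128, 19]);
  translate([0, 0, 19]) cube([228, 19, 208]);
  translate([0, 109, 19]) cube([228, 19, 208]);
  translate([0, 19, 19]) cube([19, 90, 208]);
  translate([209, 19, 19]) cube([19, 90, 208]);
}
translate([542, 0, 0]) {
  cube([55, 144, 1980]);
  translate([899, 0, 0]) cube([55, 144, 1980]);
  translate([0, 0, 1980]) cube([954, 144, 74]);
}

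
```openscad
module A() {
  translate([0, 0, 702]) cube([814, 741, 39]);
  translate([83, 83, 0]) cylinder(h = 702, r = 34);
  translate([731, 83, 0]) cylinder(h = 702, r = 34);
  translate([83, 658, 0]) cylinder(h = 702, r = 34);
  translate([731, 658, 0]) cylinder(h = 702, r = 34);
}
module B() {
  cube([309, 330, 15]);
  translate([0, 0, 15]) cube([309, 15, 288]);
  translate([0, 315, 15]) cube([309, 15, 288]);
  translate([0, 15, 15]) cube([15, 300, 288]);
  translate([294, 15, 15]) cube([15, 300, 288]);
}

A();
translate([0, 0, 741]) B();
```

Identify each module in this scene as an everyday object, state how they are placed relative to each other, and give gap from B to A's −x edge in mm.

A is a table. B is an open box. The open box is on top of the table. The gap from the open box to the table's −x edge is 0 mm.

The open box's min-x is at 0; the table's min-x is 0; gap = 0 mm.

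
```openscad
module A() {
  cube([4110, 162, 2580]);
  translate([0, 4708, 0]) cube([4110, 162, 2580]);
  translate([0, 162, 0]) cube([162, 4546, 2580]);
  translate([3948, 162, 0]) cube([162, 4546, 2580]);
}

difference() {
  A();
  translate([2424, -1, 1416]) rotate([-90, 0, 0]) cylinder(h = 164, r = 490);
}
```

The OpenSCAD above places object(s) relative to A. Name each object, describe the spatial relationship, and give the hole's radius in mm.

A is a house frame. The house frame has a circular hole through its front wall. The hole's radius is 490 mm.

The subtracted cylinder has r = 490 mm.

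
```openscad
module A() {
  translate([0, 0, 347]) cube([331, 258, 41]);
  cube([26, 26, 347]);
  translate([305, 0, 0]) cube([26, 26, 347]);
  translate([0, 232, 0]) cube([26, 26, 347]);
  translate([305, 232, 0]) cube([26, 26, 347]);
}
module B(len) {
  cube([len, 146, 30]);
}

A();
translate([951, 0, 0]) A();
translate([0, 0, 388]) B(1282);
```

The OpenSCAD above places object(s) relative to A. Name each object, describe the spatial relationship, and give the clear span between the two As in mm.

Second stool starts at x = 951; first ends at x = 331; clear span = 951 − 331 = 620 mm.

A is a stool. B is a beam. A beam spans the tops of two stools. The clear span between the two stools is 620 mm.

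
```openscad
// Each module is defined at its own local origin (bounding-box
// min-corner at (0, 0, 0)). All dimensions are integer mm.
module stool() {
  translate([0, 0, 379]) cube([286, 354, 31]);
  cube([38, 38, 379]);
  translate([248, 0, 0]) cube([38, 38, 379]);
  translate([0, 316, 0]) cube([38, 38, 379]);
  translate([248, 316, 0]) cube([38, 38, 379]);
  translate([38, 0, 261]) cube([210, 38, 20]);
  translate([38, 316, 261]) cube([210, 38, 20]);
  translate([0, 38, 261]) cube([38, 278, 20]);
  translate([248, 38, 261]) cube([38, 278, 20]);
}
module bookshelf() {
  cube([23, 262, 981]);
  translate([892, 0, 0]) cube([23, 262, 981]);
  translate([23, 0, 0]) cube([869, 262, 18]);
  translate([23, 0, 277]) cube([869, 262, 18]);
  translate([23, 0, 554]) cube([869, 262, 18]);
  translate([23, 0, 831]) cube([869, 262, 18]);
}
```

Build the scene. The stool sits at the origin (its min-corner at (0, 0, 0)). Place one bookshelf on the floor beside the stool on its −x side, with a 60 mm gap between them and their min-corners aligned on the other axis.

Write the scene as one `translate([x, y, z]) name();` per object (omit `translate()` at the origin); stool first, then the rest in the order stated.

stool();
translate([-975, 0, 0]) bookshelf();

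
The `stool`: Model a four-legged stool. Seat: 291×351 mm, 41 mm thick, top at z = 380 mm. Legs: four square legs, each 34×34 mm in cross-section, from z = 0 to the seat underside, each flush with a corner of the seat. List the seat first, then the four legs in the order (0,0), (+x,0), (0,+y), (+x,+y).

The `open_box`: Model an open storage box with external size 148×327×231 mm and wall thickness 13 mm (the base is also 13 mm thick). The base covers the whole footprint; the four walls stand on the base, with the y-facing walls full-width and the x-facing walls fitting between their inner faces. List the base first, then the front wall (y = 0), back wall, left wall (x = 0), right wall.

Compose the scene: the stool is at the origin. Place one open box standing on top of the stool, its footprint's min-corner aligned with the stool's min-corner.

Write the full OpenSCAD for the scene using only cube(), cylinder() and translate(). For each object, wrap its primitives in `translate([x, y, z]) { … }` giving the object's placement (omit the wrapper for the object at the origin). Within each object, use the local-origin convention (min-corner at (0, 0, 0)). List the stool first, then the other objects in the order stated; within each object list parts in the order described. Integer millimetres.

translate([0, 0, 339]) cube([291, 351, 41]);
cube([34, 34, 339]);
translate([257, 0, 0]) cube([34, 34, 339]);
translate([0, 317, 0]) cube([34, 34, 339]);
translate([257, 317, 0]) cube([34, 34, 339]);
translate([0, 0, 380]) {
  cube([148, 327, 13]);
  translate([0, 0, 13]) cube([148, 13, 218]);
  translate([0, 314, 13]) cube([148, 13, 218]);
  translate([0, 13, 13]) cube([13, 301, 218]);
  translate([135, 13, 13]) cube([13, 301, 218]);
}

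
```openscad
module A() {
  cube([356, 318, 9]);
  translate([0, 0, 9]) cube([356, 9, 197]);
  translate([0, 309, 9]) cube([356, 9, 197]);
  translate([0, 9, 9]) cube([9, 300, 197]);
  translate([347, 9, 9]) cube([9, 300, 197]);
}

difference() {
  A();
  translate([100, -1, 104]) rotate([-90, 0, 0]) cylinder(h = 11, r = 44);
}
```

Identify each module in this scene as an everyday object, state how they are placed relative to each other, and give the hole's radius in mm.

A is an open box. The open box has a circular hole through its front wall. The hole's radius is 44 mm.

The subtracted cylinder has r = 44 mm.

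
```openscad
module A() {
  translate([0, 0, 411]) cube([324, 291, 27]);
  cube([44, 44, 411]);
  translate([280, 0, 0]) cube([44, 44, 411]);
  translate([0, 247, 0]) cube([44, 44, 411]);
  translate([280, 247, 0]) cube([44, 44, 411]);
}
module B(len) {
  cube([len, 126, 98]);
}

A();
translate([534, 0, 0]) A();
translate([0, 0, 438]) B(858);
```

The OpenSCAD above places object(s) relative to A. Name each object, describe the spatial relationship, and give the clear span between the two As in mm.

Second stool starts at x = 534; first ends at x = 324; clear span = 534 − 324 = 210 mm.

A is a stool. B is a beam. A beam spans the tops of two stools. The clear span between the two stools is 210 mm.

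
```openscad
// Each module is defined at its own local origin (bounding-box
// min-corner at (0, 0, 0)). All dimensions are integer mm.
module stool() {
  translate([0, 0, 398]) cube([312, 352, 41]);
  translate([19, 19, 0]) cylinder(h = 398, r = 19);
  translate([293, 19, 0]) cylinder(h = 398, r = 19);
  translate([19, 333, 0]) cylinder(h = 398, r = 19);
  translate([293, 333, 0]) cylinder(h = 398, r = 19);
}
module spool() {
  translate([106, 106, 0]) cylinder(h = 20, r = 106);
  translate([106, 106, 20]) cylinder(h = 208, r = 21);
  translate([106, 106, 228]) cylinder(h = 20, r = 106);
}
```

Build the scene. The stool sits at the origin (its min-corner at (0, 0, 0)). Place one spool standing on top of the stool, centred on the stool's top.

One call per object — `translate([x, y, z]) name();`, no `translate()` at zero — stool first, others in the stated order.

stool();
translate([50, 70, 439]) spool();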